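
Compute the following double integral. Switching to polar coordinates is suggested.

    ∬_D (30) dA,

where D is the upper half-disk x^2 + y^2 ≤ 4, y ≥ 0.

The region D is 0 ≤ r ≤ 2, 0 ≤ θ ≤ π in polar coordinates, where x = r cos(θ), y = r sin(θ), and dA = r dr dθ.

Under the substitution, the integrand becomes 30, so

    ∬_D (30) dA = ∫_{0}^{π} ∫_{0}^{2} (30) · r dr dθ.

Inner integral (in r): ∫_{0}^{2} (30) · r dr = 60.

Outer integral (in θ): ∫_{0}^{π} (60) dθ = 60π.

Therefore ∬_D (30) dA = 60π.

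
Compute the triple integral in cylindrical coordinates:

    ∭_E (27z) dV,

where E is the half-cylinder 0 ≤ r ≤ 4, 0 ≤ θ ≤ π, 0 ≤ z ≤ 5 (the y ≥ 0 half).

In cylindrical coordinates, x = r cos(θ), y = r sin(θ), z = z, and dV = r dr dθ dz.

The integrand becomes 27z, so

    ∭_E (27z) dV = ∫_{0}^{π} ∫_{0}^{4} ∫_{0}^{5} (27z) · r dz dr dθ.

Inner (z): 675r/2.
Middle (r from 0 to 4): 2700.
Outer (θ): 2700π.

Therefore the triple integral equals 2700π.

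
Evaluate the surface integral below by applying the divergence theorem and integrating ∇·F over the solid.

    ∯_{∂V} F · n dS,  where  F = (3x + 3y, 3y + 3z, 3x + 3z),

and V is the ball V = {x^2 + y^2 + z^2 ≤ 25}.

By the divergence theorem,

    ∯_{∂V} F · n dS = ∭_V (∇ · F) dV.

Compute the divergence:
    ∇ · F = ∂F_x/∂x + ∂F_y/∂y + ∂F_z/∂z = 3 + 3 + 3 = 9.

In spherical coordinates, x = ρ sin(φ) cos(θ), y = ρ sin(φ) sin(θ), z = ρ cos(φ), dV = ρ^2 sin(φ) dρ dφ dθ, with 0 ≤ ρ ≤ 5, 0 ≤ φ ≤ π, 0 ≤ θ ≤ 2π.

The integrand, after substitution and multiplying by the volume element, becomes (9) · ρ^2 sin(φ), so

    ∭_V (∇·F) dV = ∫_0^{2π} ∫_0^{π} ∫_0^{5} (9) · ρ^2 sin(φ) dρ dφ dθ.

Inner (ρ from 0 to 5): 375sin(φ).
Middle (φ from 0 to π): 750.
Outer (θ from 0 to 2π): 1500π.

Therefore ∯_{∂V} F · n dS = 1500π.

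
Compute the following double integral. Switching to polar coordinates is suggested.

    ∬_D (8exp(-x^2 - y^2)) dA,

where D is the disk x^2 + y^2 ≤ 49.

The region D is 0 ≤ r ≤ 7, 0 ≤ θ ≤ 2π in polar coordinates, where x = r cos(θ), y = r sin(θ), and dA = r dr dθ.

Under the substitution, the integrand becomes 8exp(-r^2), so

    ∬_D (8exp(-x^2 - y^2)) dA = ∫_{0}^{2π} ∫_{0}^{7} (8exp(-r^2)) · r dr dθ.

Inner integral (in r): ∫_{0}^{7} (8exp(-r^2)) · r dr = 4 - 4exp(-49).

Outer integral (in θ): ∫_{0}^{2π} (4 - 4exp(-49)) dθ = -8π exp(-49) + 8π.

Therefore ∬_D (8exp(-x^2 - y^2)) dA = -8π exp(-49) + 8π.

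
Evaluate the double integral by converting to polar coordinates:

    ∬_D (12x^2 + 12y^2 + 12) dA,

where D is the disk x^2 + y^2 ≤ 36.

The region D is 0 ≤ r ≤ 6, 0 ≤ θ ≤ 2π in polar coordinates, where x = r cos(θ), y = r sin(θ), and dA = r dr dθ.

Under the substitution, the integrand becomes 12r^2 + 12, so

    ∬_D (12x^2 + 12y^2 + 12) dA = ∫_{0}^{2π} ∫_{0}^{6} (12r^2 + 12) · r dr dθ.

Inner integral (in r): ∫_{0}^{6} (12r^2 + 12) · r dr = 4104.

Outer integral (in θ): ∫_{0}^{2π} (4104) dθ = 8208π.

Therefore ∬_D (12x^2 + 12y^2 + 12) dA = 8208π.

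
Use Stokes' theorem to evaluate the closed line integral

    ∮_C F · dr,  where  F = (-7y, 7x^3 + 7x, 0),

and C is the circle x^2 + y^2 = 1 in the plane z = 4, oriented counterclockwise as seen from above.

Let S be the flat disk x^2 + y^2 ≤ 1 in the plane z = 4, with upward unit normal n̂ = ẑ. By Stokes' theorem,

    ∮_C F · dr = ∬_S (∇ × F) · n̂ dS = ∬_D (curl F)_z dA,

where D is the disk x^2 + y^2 ≤ 1.

Compute the curl of F = (-7y, 7x^3 + 7x, 0):
    (∇ × F)_x = ∂F_z/∂y - ∂F_y/∂z = 0,
    (∇ × F)_y = ∂F_x/∂z - ∂F_z/∂x = 0,
    (∇ × F)_z = ∂F_y/∂x - ∂F_x/∂y = 21x^2 + 14.

On z = 4, (curl F)_z = 21x^2 + 14.

Convert to polar (x = r cos θ, y = r sin θ, dA = r dr dθ); the integrand becomes 21r^2cos(θ)^2 + 14, so

    ∬_D (curl F)_z dA = ∫_0^{2π} ∫_0^{1} (21r^2cos(θ)^2 + 14) · r dr dθ.

Inner (r from 0 to 1): 21cos(θ)^2/4 + 7.
Outer (θ from 0 to 2π): 77π/4.

Therefore ∮_C F · dr = 77π/4.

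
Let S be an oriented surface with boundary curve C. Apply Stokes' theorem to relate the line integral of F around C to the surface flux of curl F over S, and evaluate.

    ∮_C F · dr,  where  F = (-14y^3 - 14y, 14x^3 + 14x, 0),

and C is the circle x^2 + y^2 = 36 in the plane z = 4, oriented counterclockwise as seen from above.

Let S be the flat disk x^2 + y^2 ≤ 36 in the plane z = 4, with upward unit normal n̂ = ẑ. By Stokes' theorem,

    ∮_C F · dr = ∬_S (∇ × F) · n̂ dS = ∬_D (curl F)_z dA,

where D is the disk x^2 + y^2 ≤ 36.

Compute the curl of F = (-14y^3 - 14y, 14x^3 + 14x, 0):
    (∇ × F)_x = ∂F_z/∂y - ∂F_y/∂z = 0,
    (∇ × F)_y = ∂F_x/∂z - ∂F_z/∂x = 0,
    (∇ × F)_z = ∂F_y/∂x - ∂F_x/∂y = 42x^2 + 42y^2 + 28.

On z = 4, (curl F)_z = 42x^2 + 42y^2 + 28.

Convert to polar (x = r cos θ, y = r sin θ, dA = r dr dθ); the integrand becomes 42r^2 + 28, so

    ∬_D (curl F)_z dA = ∫_0^{2π} ∫_0^{6} (42r^2 + 28) · r dr dθ.

Inner (r from 0 to 6): 14112.
Outer (θ from 0 to 2π): 28224π.

Therefore ∮_C F · dr = 28224π.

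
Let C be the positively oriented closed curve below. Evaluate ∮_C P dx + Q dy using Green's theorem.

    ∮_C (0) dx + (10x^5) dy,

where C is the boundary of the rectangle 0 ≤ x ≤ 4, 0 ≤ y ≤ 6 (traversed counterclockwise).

Green's theorem converts the closed line integral into a double integral over the enclosed region D:

    ∮_C P dx + Q dy = ∬_D (∂Q/∂x - ∂P/∂y) dA.

Here P = 0, Q = 10x^5, so

    ∂Q/∂x = 50x^4,    ∂P/∂y = 0,
    ∂Q/∂x - ∂P/∂y = 50x^4.

D is the region 0 ≤ x ≤ 4, 0 ≤ y ≤ 6. Evaluating the double integral:

    ∬_D (50x^4) dA = ∫_0^{4} ∫_0^{6} (50x^4) dy dx.

Inner (y from 0 to 6): 300x^4.
Outer (x from 0 to 4): 61440.

Therefore ∮_C P dx + Q dy = 61440.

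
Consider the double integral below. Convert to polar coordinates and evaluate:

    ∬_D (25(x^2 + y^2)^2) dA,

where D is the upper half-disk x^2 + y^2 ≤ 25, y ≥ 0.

The region D is 0 ≤ r ≤ 5, 0 ≤ θ ≤ π in polar coordinates, where x = r cos(θ), y = r sin(θ), and dA = r dr dθ.

Under the substitution, the integrand becomes 25r^4, so

    ∬_D (25(x^2 + y^2)^2) dA = ∫_{0}^{π} ∫_{0}^{5} (25r^4) · r dr dθ.

Inner integral (in r): ∫_{0}^{5} (25r^4) · r dr = 390625/6.

Outer integral (in θ): ∫_{0}^{π} (390625/6) dθ = 390625π/6.

Therefore ∬_D (25(x^2 + y^2)^2) dA = 390625π/6.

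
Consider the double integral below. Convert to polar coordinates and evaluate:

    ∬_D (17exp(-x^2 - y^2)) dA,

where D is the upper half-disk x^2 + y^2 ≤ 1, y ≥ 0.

The region D is 0 ≤ r ≤ 1, 0 ≤ θ ≤ π in polar coordinates, where x = r cos(θ), y = r sin(θ), and dA = r dr dθ.

Under the substitution, the integrand becomes 17exp(-r^2), so

    ∬_D (17exp(-x^2 - y^2)) dA = ∫_{0}^{π} ∫_{0}^{1} (17exp(-r^2)) · r dr dθ.

Inner integral (in r): ∫_{0}^{1} (17exp(-r^2)) · r dr = 17/2 - 17exp(-1)/2.

Outer integral (in θ): ∫_{0}^{π} (17/2 - 17exp(-1)/2) dθ = -17π (1 - e)exp(-1)/2.

Therefore ∬_D (17exp(-x^2 - y^2)) dA = -17π (1 - e)exp(-1)/2.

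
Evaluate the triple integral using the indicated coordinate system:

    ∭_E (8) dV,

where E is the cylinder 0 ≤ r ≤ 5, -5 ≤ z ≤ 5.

In cylindrical coordinates, x = r cos(θ), y = r sin(θ), z = z, and dV = r dr dθ dz.

The integrand becomes 8, so

    ∭_E (8) dV = ∫_{0}^{2π} ∫_{0}^{5} ∫_{-5}^{5} (8) · r dz dr dθ.

Inner (z): 80r.
Middle (r from 0 to 5): 1000.
Outer (θ): 2000π.

Therefore the triple integral equals 2000π.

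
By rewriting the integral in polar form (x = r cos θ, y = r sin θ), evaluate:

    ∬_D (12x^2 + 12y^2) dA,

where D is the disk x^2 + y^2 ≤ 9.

The region D is 0 ≤ r ≤ 3, 0 ≤ θ ≤ 2π in polar coordinates, where x = r cos(θ), y = r sin(θ), and dA = r dr dθ.

Under the substitution, the integrand becomes 12r^2, so

    ∬_D (12x^2 + 12y^2) dA = ∫_{0}^{2π} ∫_{0}^{3} (12r^2) · r dr dθ.

Inner integral (in r): ∫_{0}^{3} (12r^2) · r dr = 243.

Outer integral (in θ): ∫_{0}^{2π} (243) dθ = 486π.

Therefore ∬_D (12x^2 + 12y^2) dA = 486π.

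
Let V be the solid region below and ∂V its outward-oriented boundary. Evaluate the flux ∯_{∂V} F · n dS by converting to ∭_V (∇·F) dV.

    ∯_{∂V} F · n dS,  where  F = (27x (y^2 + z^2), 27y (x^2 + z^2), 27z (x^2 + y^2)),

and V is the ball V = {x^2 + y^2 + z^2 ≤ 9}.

By the divergence theorem,

    ∯_{∂V} F · n dS = ∭_V (∇ · F) dV.

Compute the divergence:
    ∇ · F = ∂F_x/∂x + ∂F_y/∂y + ∂F_z/∂z = 27y^2 + 27z^2 + 27x^2 + 27z^2 + 27x^2 + 27y^2 = 54x^2 + 54y^2 + 54z^2.

In spherical coordinates, x = ρ sin(φ) cos(θ), y = ρ sin(φ) sin(θ), z = ρ cos(φ), dV = ρ^2 sin(φ) dρ dφ dθ, with 0 ≤ ρ ≤ 3, 0 ≤ φ ≤ π, 0 ≤ θ ≤ 2π.

The integrand, after substitution and multiplying by the volume element, becomes (54ρ^2) · ρ^2 sin(φ), so

    ∭_V (∇·F) dV = ∫_0^{2π} ∫_0^{π} ∫_0^{3} (54ρ^2) · ρ^2 sin(φ) dρ dφ dθ.

Inner (ρ from 0 to 3): 13122sin(φ)/5.
Middle (φ from 0 to π): 26244/5.
Outer (θ from 0 to 2π): 52488π/5.

Therefore ∯_{∂V} F · n dS = 52488π/5.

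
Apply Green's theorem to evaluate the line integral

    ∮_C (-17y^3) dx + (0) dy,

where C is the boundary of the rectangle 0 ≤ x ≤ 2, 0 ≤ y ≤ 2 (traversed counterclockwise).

Green's theorem converts the closed line integral into a double integral over the enclosed region D:

    ∮_C P dx + Q dy = ∬_D (∂Q/∂x - ∂P/∂y) dA.

Here P = -17y^3, Q = 0, so

    ∂Q/∂x = 0,    ∂P/∂y = -51y^2,
    ∂Q/∂x - ∂P/∂y = 51y^2.

D is the region 0 ≤ x ≤ 2, 0 ≤ y ≤ 2. Evaluating the double integral:

    ∬_D (51y^2) dA = ∫_0^{2} ∫_0^{2} (51y^2) dy dx.

Inner (y from 0 to 2): 136.
Outer (x from 0 to 2): 272.

Therefore ∮_C P dx + Q dy = 272.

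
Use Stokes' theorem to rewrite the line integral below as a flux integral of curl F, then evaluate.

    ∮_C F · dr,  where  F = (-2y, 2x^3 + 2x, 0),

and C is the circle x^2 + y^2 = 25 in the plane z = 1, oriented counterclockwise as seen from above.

Let S be the flat disk x^2 + y^2 ≤ 25 in the plane z = 1, with upward unit normal n̂ = ẑ. By Stokes' theorem,

    ∮_C F · dr = ∬_S (∇ × F) · n̂ dS = ∬_D (curl F)_z dA,

where D is the disk x^2 + y^2 ≤ 25.

Compute the curl of F = (-2y, 2x^3 + 2x, 0):
    (∇ × F)_x = ∂F_z/∂y - ∂F_y/∂z = 0,
    (∇ × F)_y = ∂F_x/∂z - ∂F_z/∂x = 0,
    (∇ × F)_z = ∂F_y/∂x - ∂F_x/∂y = 6x^2 + 4.

On z = 1, (curl F)_z = 6x^2 + 4.

Convert to polar (x = r cos θ, y = r sin θ, dA = r dr dθ); the integrand becomes 6r^2cos(θ)^2 + 4, so

    ∬_D (curl F)_z dA = ∫_0^{2π} ∫_0^{5} (6r^2cos(θ)^2 + 4) · r dr dθ.

Inner (r from 0 to 5): 1875cos(θ)^2/2 + 50.
Outer (θ from 0 to 2π): 2075π/2.

Therefore ∮_C F · dr = 2075π/2.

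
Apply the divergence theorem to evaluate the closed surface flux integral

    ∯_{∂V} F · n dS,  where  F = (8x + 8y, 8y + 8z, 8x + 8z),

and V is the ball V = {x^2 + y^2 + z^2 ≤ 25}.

By the divergence theorem,

    ∯_{∂V} F · n dS = ∭_V (∇ · F) dV.

Compute the divergence:
    ∇ · F = ∂F_x/∂x + ∂F_y/∂y + ∂F_z/∂z = 8 + 8 + 8 = 24.

In spherical coordinates, x = ρ sin(φ) cos(θ), y = ρ sin(φ) sin(θ), z = ρ cos(φ), dV = ρ^2 sin(φ) dρ dφ dθ, with 0 ≤ ρ ≤ 5, 0 ≤ φ ≤ π, 0 ≤ θ ≤ 2π.

The integrand, after substitution and multiplying by the volume element, becomes (24) · ρ^2 sin(φ), so

    ∭_V (∇·F) dV = ∫_0^{2π} ∫_0^{π} ∫_0^{5} (24) · ρ^2 sin(φ) dρ dφ dθ.

Inner (ρ from 0 to 5): 1000sin(φ).
Middle (φ from 0 to π): 2000.
Outer (θ from 0 to 2π): 4000π.

Therefore ∯_{∂V} F · n dS = 4000π.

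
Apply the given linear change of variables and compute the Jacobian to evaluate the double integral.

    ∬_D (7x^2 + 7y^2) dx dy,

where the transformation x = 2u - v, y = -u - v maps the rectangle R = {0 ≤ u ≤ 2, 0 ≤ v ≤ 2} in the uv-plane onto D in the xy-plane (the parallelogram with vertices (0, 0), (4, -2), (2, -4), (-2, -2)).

Compute the Jacobian determinant of (x, y) with respect to (u, v):

    ∂(x,y)/∂(u,v) = | 2  -1 | = (2)(-1) - (-1)(-1) = -3.
                   | -1  -1 |

Its absolute value is |J| = 3 (the area scaling factor).

Substituting x = 2u - v, y = -u - v into the integrand,

    7x^2 + 7y^2 → 35u^2 - 14u v + 14v^2,

so the integral becomes

    ∬_R (35u^2 - 14u v + 14v^2) · |J| du dv = ∫_0^2 ∫_0^2 (105u^2 - 42u v + 42v^2) dv du.

Inner (v): 210u^2 - 84u + 112.
Outer (u): 616.

Therefore ∬_D (7x^2 + 7y^2) dx dy = 616.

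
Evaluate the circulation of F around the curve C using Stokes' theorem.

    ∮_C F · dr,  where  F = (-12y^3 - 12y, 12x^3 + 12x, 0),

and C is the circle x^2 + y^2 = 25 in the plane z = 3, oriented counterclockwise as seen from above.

Let S be the flat disk x^2 + y^2 ≤ 25 in the plane z = 3, with upward unit normal n̂ = ẑ. By Stokes' theorem,

    ∮_C F · dr = ∬_S (∇ × F) · n̂ dS = ∬_D (curl F)_z dA,

where D is the disk x^2 + y^2 ≤ 25.

Compute the curl of F = (-12y^3 - 12y, 12x^3 + 12x, 0):
    (∇ × F)_x = ∂F_z/∂y - ∂F_y/∂z = 0,
    (∇ × F)_y = ∂F_x/∂z - ∂F_z/∂x = 0,
    (∇ × F)_z = ∂F_y/∂x - ∂F_x/∂y = 36x^2 + 36y^2 + 24.

On z = 3, (curl F)_z = 36x^2 + 36y^2 + 24.

Convert to polar (x = r cos θ, y = r sin θ, dA = r dr dθ); the integrand becomes 36r^2 + 24, so

    ∬_D (curl F)_z dA = ∫_0^{2π} ∫_0^{5} (36r^2 + 24) · r dr dθ.

Inner (r from 0 to 5): 5925.
Outer (θ from 0 to 2π): 11850π.

Therefore ∮_C F · dr = 11850π.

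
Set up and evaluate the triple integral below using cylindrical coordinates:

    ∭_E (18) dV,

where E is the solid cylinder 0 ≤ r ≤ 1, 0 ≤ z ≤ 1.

In cylindrical coordinates, x = r cos(θ), y = r sin(θ), z = z, and dV = r dr dθ dz.

The integrand becomes 18, so

    ∭_E (18) dV = ∫_{0}^{2π} ∫_{0}^{1} ∫_{0}^{1} (18) · r dz dr dθ.

Inner (z): 18r.
Middle (r from 0 to 1): 9.
Outer (θ): 18π.

Therefore the triple integral equals 18π.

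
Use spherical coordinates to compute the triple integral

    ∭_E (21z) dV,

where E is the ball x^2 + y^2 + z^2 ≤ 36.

In spherical coordinates, x = ρ sin(φ) cos(θ), y = ρ sin(φ) sin(θ), z = ρ cos(φ), and dV = ρ^2 sin(φ) dρ dφ dθ.

The integrand becomes 21ρ cos(φ), so

    ∭_E (21z) dV = ∫_{0}^{2π} ∫_{0}^{π} ∫_{0}^{6} (21ρ cos(φ)) · ρ^2 sin(φ) dρ dφ dθ.

Inner (ρ): 3402sin(2φ).
Middle (φ): 0.
Outer (θ): 0.

Therefore the triple integral equals 0.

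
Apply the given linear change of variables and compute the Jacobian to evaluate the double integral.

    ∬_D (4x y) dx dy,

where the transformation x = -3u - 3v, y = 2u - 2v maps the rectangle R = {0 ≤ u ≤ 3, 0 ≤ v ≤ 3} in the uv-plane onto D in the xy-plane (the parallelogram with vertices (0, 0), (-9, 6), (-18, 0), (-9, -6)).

Compute the Jacobian determinant of (x, y) with respect to (u, v):

    ∂(x,y)/∂(u,v) = | -3  -3 | = (-3)(-2) - (-3)(2) = 12.
                   | 2  -2 |

Its absolute value is |J| = 12 (the area scaling factor).

Substituting x = -3u - 3v, y = 2u - 2v into the integrand,

    4x y → -24u^2 + 24v^2,

so the integral becomes

    ∬_R (-24u^2 + 24v^2) · |J| du dv = ∫_0^3 ∫_0^3 (-288u^2 + 288v^2) dv du.

Inner (v): 2592 - 864u^2.
Outer (u): 0.

Therefore ∬_D (4x y) dx dy = 0.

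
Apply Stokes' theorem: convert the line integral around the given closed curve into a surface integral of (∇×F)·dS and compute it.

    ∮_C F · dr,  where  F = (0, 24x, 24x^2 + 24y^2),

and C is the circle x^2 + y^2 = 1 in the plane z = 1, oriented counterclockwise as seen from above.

Let S be the flat disk x^2 + y^2 ≤ 1 in the plane z = 1, with upward unit normal n̂ = ẑ. By Stokes' theorem,

    ∮_C F · dr = ∬_S (∇ × F) · n̂ dS = ∬_D (curl F)_z dA,

where D is the disk x^2 + y^2 ≤ 1.

Compute the curl of F = (0, 24x, 24x^2 + 24y^2):
    (∇ × F)_x = ∂F_z/∂y - ∂F_y/∂z = 48y,
    (∇ × F)_y = ∂F_x/∂z - ∂F_z/∂x = -48x,
    (∇ × F)_z = ∂F_y/∂x - ∂F_x/∂y = 24.

On z = 1, (curl F)_z = 24.

Convert to polar (x = r cos θ, y = r sin θ, dA = r dr dθ); the integrand becomes 24, so

    ∬_D (curl F)_z dA = ∫_0^{2π} ∫_0^{1} (24) · r dr dθ.

Inner (r from 0 to 1): 12.
Outer (θ from 0 to 2π): 24π.

Therefore ∮_C F · dr = 24π.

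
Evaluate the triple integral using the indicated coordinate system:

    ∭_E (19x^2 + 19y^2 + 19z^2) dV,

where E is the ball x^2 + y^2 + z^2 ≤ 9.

In spherical coordinates, x = ρ sin(φ) cos(θ), y = ρ sin(φ) sin(θ), z = ρ cos(φ), and dV = ρ^2 sin(φ) dρ dφ dθ.

The integrand becomes 19ρ^2, so

    ∭_E (19x^2 + 19y^2 + 19z^2) dV = ∫_{0}^{2π} ∫_{0}^{π} ∫_{0}^{3} (19ρ^2) · ρ^2 sin(φ) dρ dφ dθ.

Inner (ρ): 4617sin(φ)/5.
Middle (φ): 9234/5.
Outer (θ): 18468π/5.

Therefore the triple integral equals 18468π/5.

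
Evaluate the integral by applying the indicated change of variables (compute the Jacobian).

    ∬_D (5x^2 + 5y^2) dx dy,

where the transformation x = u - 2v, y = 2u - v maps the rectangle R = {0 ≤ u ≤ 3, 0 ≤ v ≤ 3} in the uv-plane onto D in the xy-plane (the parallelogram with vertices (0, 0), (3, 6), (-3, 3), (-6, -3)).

Compute the Jacobian determinant of (x, y) with respect to (u, v):

    ∂(x,y)/∂(u,v) = | 1  -2 | = (1)(-1) - (-2)(2) = 3.
                   | 2  -1 |

Its absolute value is |J| = 3 (the area scaling factor).

Substituting x = u - 2v, y = 2u - v into the integrand,

    5x^2 + 5y^2 → 25u^2 - 40u v + 25v^2,

so the integral becomes

    ∬_R (25u^2 - 40u v + 25v^2) · |J| du dv = ∫_0^3 ∫_0^3 (75u^2 - 120u v + 75v^2) dv du.

Inner (v): 225u^2 - 540u + 675.
Outer (u): 1620.

Therefore ∬_D (5x^2 + 5y^2) dx dy = 1620.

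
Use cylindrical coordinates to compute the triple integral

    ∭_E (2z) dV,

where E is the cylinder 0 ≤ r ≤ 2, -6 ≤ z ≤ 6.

In cylindrical coordinates, x = r cos(θ), y = r sin(θ), z = z, and dV = r dr dθ dz.

The integrand becomes 2z, so

    ∭_E (2z) dV = ∫_{0}^{2π} ∫_{0}^{2} ∫_{-6}^{6} (2z) · r dz dr dθ.

Inner (z): 0.
Middle (r from 0 to 2): 0.
Outer (θ): 0.

Therefore the triple integral equals 0.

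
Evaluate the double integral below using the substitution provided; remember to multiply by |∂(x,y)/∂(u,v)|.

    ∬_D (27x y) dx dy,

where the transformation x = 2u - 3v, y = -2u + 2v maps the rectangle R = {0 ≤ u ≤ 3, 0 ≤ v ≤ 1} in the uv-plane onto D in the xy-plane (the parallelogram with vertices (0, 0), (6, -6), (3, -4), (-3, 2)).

Compute the Jacobian determinant of (x, y) with respect to (u, v):

    ∂(x,y)/∂(u,v) = | 2  -3 | = (2)(2) - (-3)(-2) = -2.
                   | -2  2 |

Its absolute value is |J| = 2 (the area scaling factor).

Substituting x = 2u - 3v, y = -2u + 2v into the integrand,

    27x y → -108u^2 + 270u v - 162v^2,

so the integral becomes

    ∬_R (-108u^2 + 270u v - 162v^2) · |J| du dv = ∫_0^3 ∫_0^1 (-216u^2 + 540u v - 324v^2) dv du.

Inner (v): -216u^2 + 270u - 108.
Outer (u): -1053.

Therefore ∬_D (27x y) dx dy = -1053.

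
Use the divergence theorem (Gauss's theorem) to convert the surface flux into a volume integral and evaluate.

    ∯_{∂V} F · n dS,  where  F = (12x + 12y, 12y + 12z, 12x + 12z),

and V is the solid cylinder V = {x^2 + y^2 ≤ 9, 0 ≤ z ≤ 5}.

By the divergence theorem,

    ∯_{∂V} F · n dS = ∭_V (∇ · F) dV.

Compute the divergence:
    ∇ · F = ∂F_x/∂x + ∂F_y/∂y + ∂F_z/∂z = 12 + 12 + 12 = 36.

In cylindrical coordinates, x = r cos(θ), y = r sin(θ), z = z, dV = r dr dθ dz, with 0 ≤ r ≤ 3, 0 ≤ θ ≤ 2π, 0 ≤ z ≤ 5.

The integrand, after substitution and multiplying by the volume element, becomes (36) · r, so

    ∭_V (∇·F) dV = ∫_0^{2π} ∫_0^{3} ∫_0^{5} (36) · r dz dr dθ.

Inner (z from 0 to 5): 180r.
Middle (r from 0 to 3): 810.
Outer (θ from 0 to 2π): 1620π.

Therefore ∯_{∂V} F · n dS = 1620π.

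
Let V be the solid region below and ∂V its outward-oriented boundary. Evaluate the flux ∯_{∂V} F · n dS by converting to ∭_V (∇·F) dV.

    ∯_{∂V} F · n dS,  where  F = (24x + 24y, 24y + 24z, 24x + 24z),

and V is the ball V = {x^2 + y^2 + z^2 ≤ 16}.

By the divergence theorem,

    ∯_{∂V} F · n dS = ∭_V (∇ · F) dV.

Compute the divergence:
    ∇ · F = ∂F_x/∂x + ∂F_y/∂y + ∂F_z/∂z = 24 + 24 + 24 = 72.

In spherical coordinates, x = ρ sin(φ) cos(θ), y = ρ sin(φ) sin(θ), z = ρ cos(φ), dV = ρ^2 sin(φ) dρ dφ dθ, with 0 ≤ ρ ≤ 4, 0 ≤ φ ≤ π, 0 ≤ θ ≤ 2π.

The integrand, after substitution and multiplying by the volume element, becomes (72) · ρ^2 sin(φ), so

    ∭_V (∇·F) dV = ∫_0^{2π} ∫_0^{π} ∫_0^{4} (72) · ρ^2 sin(φ) dρ dφ dθ.

Inner (ρ from 0 to 4): 1536sin(φ).
Middle (φ from 0 to π): 3072.
Outer (θ from 0 to 2π): 6144π.

Therefore ∯_{∂V} F · n dS = 6144π.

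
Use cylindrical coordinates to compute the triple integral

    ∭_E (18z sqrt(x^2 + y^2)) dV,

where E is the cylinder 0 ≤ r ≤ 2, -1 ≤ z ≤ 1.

In cylindrical coordinates, x = r cos(θ), y = r sin(θ), z = z, and dV = r dr dθ dz.

The integrand becomes 18r z, so

    ∭_E (18z sqrt(x^2 + y^2)) dV = ∫_{0}^{2π} ∫_{0}^{2} ∫_{-1}^{1} (18r z) · r dz dr dθ.

Inner (z): 0.
Middle (r from 0 to 2): 0.
Outer (θ): 0.

Therefore the triple integral equals 0.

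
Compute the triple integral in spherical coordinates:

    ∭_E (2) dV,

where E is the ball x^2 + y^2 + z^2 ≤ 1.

In spherical coordinates, x = ρ sin(φ) cos(θ), y = ρ sin(φ) sin(θ), z = ρ cos(φ), and dV = ρ^2 sin(φ) dρ dφ dθ.

The integrand becomes 2, so

    ∭_E (2) dV = ∫_{0}^{2π} ∫_{0}^{π} ∫_{0}^{1} (2) · ρ^2 sin(φ) dρ dφ dθ.

Inner (ρ): 2sin(φ)/3.
Middle (φ): 4/3.
Outer (θ): 8π/3.

Therefore the triple integral equals 8π/3.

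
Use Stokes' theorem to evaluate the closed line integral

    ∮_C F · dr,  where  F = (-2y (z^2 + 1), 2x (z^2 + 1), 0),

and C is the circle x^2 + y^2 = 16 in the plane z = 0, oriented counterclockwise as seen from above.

Let S be the flat disk x^2 + y^2 ≤ 16 in the plane z = 0, with upward unit normal n̂ = ẑ. By Stokes' theorem,

    ∮_C F · dr = ∬_S (∇ × F) · n̂ dS = ∬_D (curl F)_z dA,

where D is the disk x^2 + y^2 ≤ 16.

Compute the curl of F = (-2y (z^2 + 1), 2x (z^2 + 1), 0):
    (∇ × F)_x = ∂F_z/∂y - ∂F_y/∂z = -4x z,
    (∇ × F)_y = ∂F_x/∂z - ∂F_z/∂x = -4y z,
    (∇ × F)_z = ∂F_y/∂x - ∂F_x/∂y = 4z^2 + 4.

On z = 0, (curl F)_z = 4.

Convert to polar (x = r cos θ, y = r sin θ, dA = r dr dθ); the integrand becomes 4, so

    ∬_D (curl F)_z dA = ∫_0^{2π} ∫_0^{4} (4) · r dr dθ.

Inner (r from 0 to 4): 32.
Outer (θ from 0 to 2π): 64π.

Therefore ∮_C F · dr = 64π.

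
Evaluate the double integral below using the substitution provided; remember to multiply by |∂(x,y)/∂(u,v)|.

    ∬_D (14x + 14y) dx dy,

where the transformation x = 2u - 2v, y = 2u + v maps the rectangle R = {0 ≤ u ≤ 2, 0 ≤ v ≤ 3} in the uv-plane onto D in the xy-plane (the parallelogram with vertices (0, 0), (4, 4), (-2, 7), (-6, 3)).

Compute the Jacobian determinant of (x, y) with respect to (u, v):

    ∂(x,y)/∂(u,v) = | 2  -2 | = (2)(1) - (-2)(2) = 6.
                   | 2  1 |

Its absolute value is |J| = 6 (the area scaling factor).

Substituting x = 2u - 2v, y = 2u + v into the integrand,

    14x + 14y → 56u - 14v,

so the integral becomes

    ∬_R (56u - 14v) · |J| du dv = ∫_0^2 ∫_0^3 (336u - 84v) dv du.

Inner (v): 1008u - 378.
Outer (u): 1260.

Therefore ∬_D (14x + 14y) dx dy = 1260.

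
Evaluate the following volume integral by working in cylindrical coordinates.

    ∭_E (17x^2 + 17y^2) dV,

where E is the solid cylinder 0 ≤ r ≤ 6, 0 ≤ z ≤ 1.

In cylindrical coordinates, x = r cos(θ), y = r sin(θ), z = z, and dV = r dr dθ dz.

The integrand becomes 17r^2, so

    ∭_E (17x^2 + 17y^2) dV = ∫_{0}^{2π} ∫_{0}^{6} ∫_{0}^{1} (17r^2) · r dz dr dθ.

Inner (z): 17r^3.
Middle (r from 0 to 6): 5508.
Outer (θ): 11016π.

Therefore the triple integral equals 11016π.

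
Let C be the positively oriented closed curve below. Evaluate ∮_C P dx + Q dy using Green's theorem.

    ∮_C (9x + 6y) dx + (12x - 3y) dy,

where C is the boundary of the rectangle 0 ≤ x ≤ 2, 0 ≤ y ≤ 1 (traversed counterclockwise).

Green's theorem converts the closed line integral into a double integral over the enclosed region D:

    ∮_C P dx + Q dy = ∬_D (∂Q/∂x - ∂P/∂y) dA.

Here P = 9x + 6y, Q = 12x - 3y, so

    ∂Q/∂x = 12,    ∂P/∂y = 6,
    ∂Q/∂x - ∂P/∂y = 6.

D is the region 0 ≤ x ≤ 2, 0 ≤ y ≤ 1. Evaluating the double integral:

    ∬_D (6) dA = ∫_0^{2} ∫_0^{1} (6) dy dx.

Inner (y from 0 to 1): 6.
Outer (x from 0 to 2): 12.

Therefore ∮_C P dx + Q dy = 12.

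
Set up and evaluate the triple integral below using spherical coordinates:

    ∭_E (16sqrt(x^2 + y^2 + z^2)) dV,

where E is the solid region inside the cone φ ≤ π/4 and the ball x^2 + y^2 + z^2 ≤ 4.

In spherical coordinates, x = ρ sin(φ) cos(θ), y = ρ sin(φ) sin(θ), z = ρ cos(φ), and dV = ρ^2 sin(φ) dρ dφ dθ.

The integrand becomes 16ρ, so

    ∭_E (16sqrt(x^2 + y^2 + z^2)) dV = ∫_{0}^{2π} ∫_{0}^{π/4} ∫_{0}^{2} (16ρ) · ρ^2 sin(φ) dρ dφ dθ.

Inner (ρ): 64sin(φ).
Middle (φ): 64 - 32sqrt(2).
Outer (θ): 64π (2 - sqrt(2)).

Therefore the triple integral equals 64π (2 - sqrt(2)).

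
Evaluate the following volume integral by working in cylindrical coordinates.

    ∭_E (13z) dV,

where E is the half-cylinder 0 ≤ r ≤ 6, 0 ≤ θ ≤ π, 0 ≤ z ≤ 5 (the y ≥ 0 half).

In cylindrical coordinates, x = r cos(θ), y = r sin(θ), z = z, and dV = r dr dθ dz.

The integrand becomes 13z, so

    ∭_E (13z) dV = ∫_{0}^{π} ∫_{0}^{6} ∫_{0}^{5} (13z) · r dz dr dθ.

Inner (z): 325r/2.
Middle (r from 0 to 6): 2925.
Outer (θ): 2925π.

Therefore the triple integral equals 2925π.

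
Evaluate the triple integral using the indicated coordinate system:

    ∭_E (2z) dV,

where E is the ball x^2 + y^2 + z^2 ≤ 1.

In spherical coordinates, x = ρ sin(φ) cos(θ), y = ρ sin(φ) sin(θ), z = ρ cos(φ), and dV = ρ^2 sin(φ) dρ dφ dθ.

The integrand becomes 2ρ cos(φ), so

    ∭_E (2z) dV = ∫_{0}^{2π} ∫_{0}^{π} ∫_{0}^{1} (2ρ cos(φ)) · ρ^2 sin(φ) dρ dφ dθ.

Inner (ρ): sin(2φ)/4.
Middle (φ): 0.
Outer (θ): 0.

Therefore the triple integral equals 0.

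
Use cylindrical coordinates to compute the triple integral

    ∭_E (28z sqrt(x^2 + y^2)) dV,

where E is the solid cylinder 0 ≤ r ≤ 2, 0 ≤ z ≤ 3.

In cylindrical coordinates, x = r cos(θ), y = r sin(θ), z = z, and dV = r dr dθ dz.

The integrand becomes 28r z, so

    ∭_E (28z sqrt(x^2 + y^2)) dV = ∫_{0}^{2π} ∫_{0}^{2} ∫_{0}^{3} (28r z) · r dz dr dθ.

Inner (z): 126r^2.
Middle (r from 0 to 2): 336.
Outer (θ): 672π.

Therefore the triple integral equals 672π.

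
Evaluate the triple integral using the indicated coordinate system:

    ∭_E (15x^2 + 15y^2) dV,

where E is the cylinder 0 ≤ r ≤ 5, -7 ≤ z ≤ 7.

In cylindrical coordinates, x = r cos(θ), y = r sin(θ), z = z, and dV = r dr dθ dz.

The integrand becomes 15r^2, so

    ∭_E (15x^2 + 15y^2) dV = ∫_{0}^{2π} ∫_{0}^{5} ∫_{-7}^{7} (15r^2) · r dz dr dθ.

Inner (z): 210r^3.
Middle (r from 0 to 5): 65625/2.
Outer (θ): 65625π.

Therefore the triple integral equals 65625π.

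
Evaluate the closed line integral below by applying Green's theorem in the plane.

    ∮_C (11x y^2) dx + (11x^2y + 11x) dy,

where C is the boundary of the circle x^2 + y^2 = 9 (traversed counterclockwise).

Green's theorem converts the closed line integral into a double integral over the enclosed region D:

    ∮_C P dx + Q dy = ∬_D (∂Q/∂x - ∂P/∂y) dA.

Here P = 11x y^2, Q = 11x^2y + 11x, so

    ∂Q/∂x = 22x y + 11,    ∂P/∂y = 22x y,
    ∂Q/∂x - ∂P/∂y = 11.

D is the region x^2 + y^2 ≤ 9. Evaluating the double integral:

In polar coordinates (x = r cos θ, y = r sin θ, dA = r dr dθ) the integrand becomes 11, so

    ∬_D (11) dA = ∫_0^{2π} ∫_0^{3} (11) · r dr dθ.

Inner (r from 0 to 3): 99/2.
Outer (θ from 0 to 2π): 99π.

Therefore ∮_C P dx + Q dy = 99π.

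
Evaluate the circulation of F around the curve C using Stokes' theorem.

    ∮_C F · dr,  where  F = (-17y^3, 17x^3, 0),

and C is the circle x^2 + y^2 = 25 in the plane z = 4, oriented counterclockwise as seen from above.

Let S be the flat disk x^2 + y^2 ≤ 25 in the plane z = 4, with upward unit normal n̂ = ẑ. By Stokes' theorem,

    ∮_C F · dr = ∬_S (∇ × F) · n̂ dS = ∬_D (curl F)_z dA,

where D is the disk x^2 + y^2 ≤ 25.

Compute the curl of F = (-17y^3, 17x^3, 0):
    (∇ × F)_x = ∂F_z/∂y - ∂F_y/∂z = 0,
    (∇ × F)_y = ∂F_x/∂z - ∂F_z/∂x = 0,
    (∇ × F)_z = ∂F_y/∂x - ∂F_x/∂y = 51x^2 + 51y^2.

On z = 4, (curl F)_z = 51x^2 + 51y^2.

Convert to polar (x = r cos θ, y = r sin θ, dA = r dr dθ); the integrand becomes 51r^2, so

    ∬_D (curl F)_z dA = ∫_0^{2π} ∫_0^{5} (51r^2) · r dr dθ.

Inner (r from 0 to 5): 31875/4.
Outer (θ from 0 to 2π): 31875π/2.

Therefore ∮_C F · dr = 31875π/2.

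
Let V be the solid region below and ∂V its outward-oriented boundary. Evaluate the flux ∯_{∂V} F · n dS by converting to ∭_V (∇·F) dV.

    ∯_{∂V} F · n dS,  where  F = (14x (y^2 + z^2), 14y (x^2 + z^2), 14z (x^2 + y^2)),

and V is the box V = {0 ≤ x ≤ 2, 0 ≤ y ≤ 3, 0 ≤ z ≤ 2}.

By the divergence theorem,

    ∯_{∂V} F · n dS = ∭_V (∇ · F) dV.

Compute the divergence:
    ∇ · F = ∂F_x/∂x + ∂F_y/∂y + ∂F_z/∂z = 14y^2 + 14z^2 + 14x^2 + 14z^2 + 14x^2 + 14y^2 = 28x^2 + 28y^2 + 28z^2.

V is a rectangular box, so dV = dx dy dz with 0 ≤ x ≤ 2, 0 ≤ y ≤ 3, 0 ≤ z ≤ 2.

Integrate (28x^2 + 28y^2 + 28z^2) over V as an iterated integral:

    ∭_V (∇·F) dV = ∫_0^{2} ∫_0^{3} ∫_0^{2} (28x^2 + 28y^2 + 28z^2) dz dy dx.

Inner (z from 0 to 2): 56x^2 + 56y^2 + 224/3.
Middle (y from 0 to 3): 168x^2 + 728.
Outer (x from 0 to 2): 1904.

Therefore ∯_{∂V} F · n dS = 1904.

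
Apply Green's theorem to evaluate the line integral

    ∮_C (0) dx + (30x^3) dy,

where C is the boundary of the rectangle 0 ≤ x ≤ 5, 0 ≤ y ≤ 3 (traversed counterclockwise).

Green's theorem converts the closed line integral into a double integral over the enclosed region D:

    ∮_C P dx + Q dy = ∬_D (∂Q/∂x - ∂P/∂y) dA.

Here P = 0, Q = 30x^3, so

    ∂Q/∂x = 90x^2,    ∂P/∂y = 0,
    ∂Q/∂x - ∂P/∂y = 90x^2.

D is the region 0 ≤ x ≤ 5, 0 ≤ y ≤ 3. Evaluating the double integral:

    ∬_D (90x^2) dA = ∫_0^{5} ∫_0^{3} (90x^2) dy dx.

Inner (y from 0 to 3): 270x^2.
Outer (x from 0 to 5): 11250.

Therefore ∮_C P dx + Q dy = 11250.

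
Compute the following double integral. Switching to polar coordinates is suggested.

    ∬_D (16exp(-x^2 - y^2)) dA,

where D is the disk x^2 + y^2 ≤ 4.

The region D is 0 ≤ r ≤ 2, 0 ≤ θ ≤ 2π in polar coordinates, where x = r cos(θ), y = r sin(θ), and dA = r dr dθ.

Under the substitution, the integrand becomes 16exp(-r^2), so

    ∬_D (16exp(-x^2 - y^2)) dA = ∫_{0}^{2π} ∫_{0}^{2} (16exp(-r^2)) · r dr dθ.

Inner integral (in r): ∫_{0}^{2} (16exp(-r^2)) · r dr = 8 - 8exp(-4).

Outer integral (in θ): ∫_{0}^{2π} (8 - 8exp(-4)) dθ = -16π exp(-4) + 16π.

Therefore ∬_D (16exp(-x^2 - y^2)) dA = -16π exp(-4) + 16π.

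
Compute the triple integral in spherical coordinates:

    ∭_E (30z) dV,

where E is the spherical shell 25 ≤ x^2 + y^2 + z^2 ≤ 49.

In spherical coordinates, x = ρ sin(φ) cos(θ), y = ρ sin(φ) sin(θ), z = ρ cos(φ), and dV = ρ^2 sin(φ) dρ dφ dθ.

The integrand becomes 30ρ cos(φ), so

    ∭_E (30z) dV = ∫_{0}^{2π} ∫_{0}^{π} ∫_{5}^{7} (30ρ cos(φ)) · ρ^2 sin(φ) dρ dφ dθ.

Inner (ρ): 6660sin(2φ).
Middle (φ): 0.
Outer (θ): 0.

Therefore the triple integral equals 0.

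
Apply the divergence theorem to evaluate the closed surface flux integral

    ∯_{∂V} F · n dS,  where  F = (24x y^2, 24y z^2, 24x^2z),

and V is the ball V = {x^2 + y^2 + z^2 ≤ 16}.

By the divergence theorem,

    ∯_{∂V} F · n dS = ∭_V (∇ · F) dV.

Compute the divergence:
    ∇ · F = ∂F_x/∂x + ∂F_y/∂y + ∂F_z/∂z = 24y^2 + 24z^2 + 24x^2 = 24x^2 + 24y^2 + 24z^2.

In spherical coordinates, x = ρ sin(φ) cos(θ), y = ρ sin(φ) sin(θ), z = ρ cos(φ), dV = ρ^2 sin(φ) dρ dφ dθ, with 0 ≤ ρ ≤ 4, 0 ≤ φ ≤ π, 0 ≤ θ ≤ 2π.

The integrand, after substitution and multiplying by the volume element, becomes (24ρ^2) · ρ^2 sin(φ), so

    ∭_V (∇·F) dV = ∫_0^{2π} ∫_0^{π} ∫_0^{4} (24ρ^2) · ρ^2 sin(φ) dρ dφ dθ.

Inner (ρ from 0 to 4): 24576sin(φ)/5.
Middle (φ from 0 to π): 49152/5.
Outer (θ from 0 to 2π): 98304π/5.

Therefore ∯_{∂V} F · n dS = 98304π/5.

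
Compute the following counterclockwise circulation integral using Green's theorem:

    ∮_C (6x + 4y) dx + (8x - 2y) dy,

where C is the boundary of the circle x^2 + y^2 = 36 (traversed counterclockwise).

Green's theorem converts the closed line integral into a double integral over the enclosed region D:

    ∮_C P dx + Q dy = ∬_D (∂Q/∂x - ∂P/∂y) dA.

Here P = 6x + 4y, Q = 8x - 2y, so

    ∂Q/∂x = 8,    ∂P/∂y = 4,
    ∂Q/∂x - ∂P/∂y = 4.

D is the region x^2 + y^2 ≤ 36. Evaluating the double integral:

In polar coordinates (x = r cos θ, y = r sin θ, dA = r dr dθ) the integrand becomes 4, so

    ∬_D (4) dA = ∫_0^{2π} ∫_0^{6} (4) · r dr dθ.

Inner (r from 0 to 6): 72.
Outer (θ from 0 to 2π): 144π.

Therefore ∮_C P dx + Q dy = 144π.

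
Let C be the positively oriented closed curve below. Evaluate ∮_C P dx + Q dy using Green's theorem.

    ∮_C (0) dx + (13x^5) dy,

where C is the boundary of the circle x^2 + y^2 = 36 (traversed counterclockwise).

Green's theorem converts the closed line integral into a double integral over the enclosed region D:

    ∮_C P dx + Q dy = ∬_D (∂Q/∂x - ∂P/∂y) dA.

Here P = 0, Q = 13x^5, so

    ∂Q/∂x = 65x^4,    ∂P/∂y = 0,
    ∂Q/∂x - ∂P/∂y = 65x^4.

D is the region x^2 + y^2 ≤ 36. Evaluating the double integral:

In polar coordinates (x = r cos θ, y = r sin θ, dA = r dr dθ) the integrand becomes 65r^4cos(θ)^4, so

    ∬_D (65x^4) dA = ∫_0^{2π} ∫_0^{6} (65r^4cos(θ)^4) · r dr dθ.

Inner (r from 0 to 6): 505440cos(θ)^4.
Outer (θ from 0 to 2π): 379080π.

Therefore ∮_C P dx + Q dy = 379080π.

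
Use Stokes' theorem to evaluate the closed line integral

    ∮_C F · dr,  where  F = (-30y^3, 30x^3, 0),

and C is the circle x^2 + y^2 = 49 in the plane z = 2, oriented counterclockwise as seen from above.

Let S be the flat disk x^2 + y^2 ≤ 49 in the plane z = 2, with upward unit normal n̂ = ẑ. By Stokes' theorem,

    ∮_C F · dr = ∬_S (∇ × F) · n̂ dS = ∬_D (curl F)_z dA,

where D is the disk x^2 + y^2 ≤ 49.

Compute the curl of F = (-30y^3, 30x^3, 0):
    (∇ × F)_x = ∂F_z/∂y - ∂F_y/∂z = 0,
    (∇ × F)_y = ∂F_x/∂z - ∂F_z/∂x = 0,
    (∇ × F)_z = ∂F_y/∂x - ∂F_x/∂y = 90x^2 + 90y^2.

On z = 2, (curl F)_z = 90x^2 + 90y^2.

Convert to polar (x = r cos θ, y = r sin θ, dA = r dr dθ); the integrand becomes 90r^2, so

    ∬_D (curl F)_z dA = ∫_0^{2π} ∫_0^{7} (90r^2) · r dr dθ.

Inner (r from 0 to 7): 108045/2.
Outer (θ from 0 to 2π): 108045π.

Therefore ∮_C F · dr = 108045π.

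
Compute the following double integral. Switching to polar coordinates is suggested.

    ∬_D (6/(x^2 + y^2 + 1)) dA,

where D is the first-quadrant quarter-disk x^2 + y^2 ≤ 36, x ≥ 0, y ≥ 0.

The region D is 0 ≤ r ≤ 6, 0 ≤ θ ≤ π/2 in polar coordinates, where x = r cos(θ), y = r sin(θ), and dA = r dr dθ.

Under the substitution, the integrand becomes 6/(r^2 + 1), so

    ∬_D (6/(x^2 + y^2 + 1)) dA = ∫_{0}^{π/2} ∫_{0}^{6} (6/(r^2 + 1)) · r dr dθ.

Inner integral (in r): ∫_{0}^{6} (6/(r^2 + 1)) · r dr = log(50653).

Outer integral (in θ): ∫_{0}^{π/2} (log(50653)) dθ = log(50653^(π/2)).

Therefore ∬_D (6/(x^2 + y^2 + 1)) dA = log(50653^(π/2)).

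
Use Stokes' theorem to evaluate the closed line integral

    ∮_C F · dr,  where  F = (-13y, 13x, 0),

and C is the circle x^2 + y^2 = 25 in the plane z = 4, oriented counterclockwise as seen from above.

Let S be the flat disk x^2 + y^2 ≤ 25 in the plane z = 4, with upward unit normal n̂ = ẑ. By Stokes' theorem,

    ∮_C F · dr = ∬_S (∇ × F) · n̂ dS = ∬_D (curl F)_z dA,

where D is the disk x^2 + y^2 ≤ 25.

Compute the curl of F = (-13y, 13x, 0):
    (∇ × F)_x = ∂F_z/∂y - ∂F_y/∂z = 0,
    (∇ × F)_y = ∂F_x/∂z - ∂F_z/∂x = 0,
    (∇ × F)_z = ∂F_y/∂x - ∂F_x/∂y = 26.

On z = 4, (curl F)_z = 26.

Convert to polar (x = r cos θ, y = r sin θ, dA = r dr dθ); the integrand becomes 26, so

    ∬_D (curl F)_z dA = ∫_0^{2π} ∫_0^{5} (26) · r dr dθ.

Inner (r from 0 to 5): 325.
Outer (θ from 0 to 2π): 650π.

Therefore ∮_C F · dr = 650π.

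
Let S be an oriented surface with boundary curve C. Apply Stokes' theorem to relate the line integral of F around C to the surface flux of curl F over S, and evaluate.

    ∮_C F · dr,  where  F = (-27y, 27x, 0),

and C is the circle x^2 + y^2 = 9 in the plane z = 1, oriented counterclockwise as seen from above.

Let S be the flat disk x^2 + y^2 ≤ 9 in the plane z = 1, with upward unit normal n̂ = ẑ. By Stokes' theorem,

    ∮_C F · dr = ∬_S (∇ × F) · n̂ dS = ∬_D (curl F)_z dA,

where D is the disk x^2 + y^2 ≤ 9.

Compute the curl of F = (-27y, 27x, 0):
    (∇ × F)_x = ∂F_z/∂y - ∂F_y/∂z = 0,
    (∇ × F)_y = ∂F_x/∂z - ∂F_z/∂x = 0,
    (∇ × F)_z = ∂F_y/∂x - ∂F_x/∂y = 54.

On z = 1, (curl F)_z = 54.

Convert to polar (x = r cos θ, y = r sin θ, dA = r dr dθ); the integrand becomes 54, so

    ∬_D (curl F)_z dA = ∫_0^{2π} ∫_0^{3} (54) · r dr dθ.

Inner (r from 0 to 3): 243.
Outer (θ from 0 to 2π): 486π.

Therefore ∮_C F · dr = 486π.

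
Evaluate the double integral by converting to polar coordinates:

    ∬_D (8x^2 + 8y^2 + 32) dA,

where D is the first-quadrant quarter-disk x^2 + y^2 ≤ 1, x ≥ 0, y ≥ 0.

The region D is 0 ≤ r ≤ 1, 0 ≤ θ ≤ π/2 in polar coordinates, where x = r cos(θ), y = r sin(θ), and dA = r dr dθ.

Under the substitution, the integrand becomes 8r^2 + 32, so

    ∬_D (8x^2 + 8y^2 + 32) dA = ∫_{0}^{π/2} ∫_{0}^{1} (8r^2 + 32) · r dr dθ.

Inner integral (in r): ∫_{0}^{1} (8r^2 + 32) · r dr = 18.

Outer integral (in θ): ∫_{0}^{π/2} (18) dθ = 9π.

Therefore ∬_D (8x^2 + 8y^2 + 32) dA = 9π.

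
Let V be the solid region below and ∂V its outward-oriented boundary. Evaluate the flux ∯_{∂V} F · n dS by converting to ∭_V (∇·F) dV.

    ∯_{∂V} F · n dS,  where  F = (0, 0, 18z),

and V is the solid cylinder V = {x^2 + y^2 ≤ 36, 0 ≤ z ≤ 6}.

By the divergence theorem,

    ∯_{∂V} F · n dS = ∭_V (∇ · F) dV.

Compute the divergence:
    ∇ · F = ∂F_x/∂x + ∂F_y/∂y + ∂F_z/∂z = 0 + 0 + 18 = 18.

In cylindrical coordinates, x = r cos(θ), y = r sin(θ), z = z, dV = r dr dθ dz, with 0 ≤ r ≤ 6, 0 ≤ θ ≤ 2π, 0 ≤ z ≤ 6.

The integrand, after substitution and multiplying by the volume element, becomes (18) · r, so

    ∭_V (∇·F) dV = ∫_0^{2π} ∫_0^{6} ∫_0^{6} (18) · r dz dr dθ.

Inner (z from 0 to 6): 108r.
Middle (r from 0 to 6): 1944.
Outer (θ from 0 to 2π): 3888π.

Therefore ∯_{∂V} F · n dS = 3888π.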